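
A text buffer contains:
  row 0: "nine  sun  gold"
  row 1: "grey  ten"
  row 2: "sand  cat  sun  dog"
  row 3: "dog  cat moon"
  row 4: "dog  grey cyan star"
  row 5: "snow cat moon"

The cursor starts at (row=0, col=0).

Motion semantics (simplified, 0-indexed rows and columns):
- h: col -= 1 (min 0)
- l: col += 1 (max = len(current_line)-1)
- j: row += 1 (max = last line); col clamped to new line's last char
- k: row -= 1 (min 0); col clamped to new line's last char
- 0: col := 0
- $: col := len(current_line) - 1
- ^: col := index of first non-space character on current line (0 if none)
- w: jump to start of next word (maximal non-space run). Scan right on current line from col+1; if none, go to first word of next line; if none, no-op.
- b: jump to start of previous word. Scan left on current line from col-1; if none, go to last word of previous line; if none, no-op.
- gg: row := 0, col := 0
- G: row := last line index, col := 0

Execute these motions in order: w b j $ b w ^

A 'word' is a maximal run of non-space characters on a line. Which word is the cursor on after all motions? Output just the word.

Answer: sand

Derivation:
After 1 (w): row=0 col=6 char='s'
After 2 (b): row=0 col=0 char='n'
After 3 (j): row=1 col=0 char='g'
After 4 ($): row=1 col=8 char='n'
After 5 (b): row=1 col=6 char='t'
After 6 (w): row=2 col=0 char='s'
After 7 (^): row=2 col=0 char='s'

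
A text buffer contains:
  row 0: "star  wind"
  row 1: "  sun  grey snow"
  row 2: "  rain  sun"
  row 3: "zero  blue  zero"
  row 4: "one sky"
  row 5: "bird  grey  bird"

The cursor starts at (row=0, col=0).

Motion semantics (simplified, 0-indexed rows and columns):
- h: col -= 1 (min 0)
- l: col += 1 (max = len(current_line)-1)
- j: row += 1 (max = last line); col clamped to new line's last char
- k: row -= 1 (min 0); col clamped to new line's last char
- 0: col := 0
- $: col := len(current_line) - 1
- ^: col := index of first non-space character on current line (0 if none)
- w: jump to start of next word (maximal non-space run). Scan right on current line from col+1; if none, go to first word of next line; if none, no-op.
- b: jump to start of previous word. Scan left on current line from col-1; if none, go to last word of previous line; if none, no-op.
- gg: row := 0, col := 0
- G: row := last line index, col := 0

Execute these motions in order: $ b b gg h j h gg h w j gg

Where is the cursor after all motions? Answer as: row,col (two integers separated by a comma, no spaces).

After 1 ($): row=0 col=9 char='d'
After 2 (b): row=0 col=6 char='w'
After 3 (b): row=0 col=0 char='s'
After 4 (gg): row=0 col=0 char='s'
After 5 (h): row=0 col=0 char='s'
After 6 (j): row=1 col=0 char='_'
After 7 (h): row=1 col=0 char='_'
After 8 (gg): row=0 col=0 char='s'
After 9 (h): row=0 col=0 char='s'
After 10 (w): row=0 col=6 char='w'
After 11 (j): row=1 col=6 char='_'
After 12 (gg): row=0 col=0 char='s'

Answer: 0,0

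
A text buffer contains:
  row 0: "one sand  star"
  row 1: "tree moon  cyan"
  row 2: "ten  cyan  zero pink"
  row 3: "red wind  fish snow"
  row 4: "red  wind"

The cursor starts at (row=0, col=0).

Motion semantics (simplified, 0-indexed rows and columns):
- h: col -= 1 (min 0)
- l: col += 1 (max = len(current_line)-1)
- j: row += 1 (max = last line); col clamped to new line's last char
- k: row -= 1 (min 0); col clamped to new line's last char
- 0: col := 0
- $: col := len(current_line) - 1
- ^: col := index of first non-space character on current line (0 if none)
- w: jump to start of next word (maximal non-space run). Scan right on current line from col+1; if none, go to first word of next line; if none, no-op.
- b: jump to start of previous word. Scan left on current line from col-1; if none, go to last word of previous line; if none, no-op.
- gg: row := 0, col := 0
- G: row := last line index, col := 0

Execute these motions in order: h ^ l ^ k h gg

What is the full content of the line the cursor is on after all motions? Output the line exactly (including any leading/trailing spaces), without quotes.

Answer: one sand  star

Derivation:
After 1 (h): row=0 col=0 char='o'
After 2 (^): row=0 col=0 char='o'
After 3 (l): row=0 col=1 char='n'
After 4 (^): row=0 col=0 char='o'
After 5 (k): row=0 col=0 char='o'
After 6 (h): row=0 col=0 char='o'
After 7 (gg): row=0 col=0 char='o'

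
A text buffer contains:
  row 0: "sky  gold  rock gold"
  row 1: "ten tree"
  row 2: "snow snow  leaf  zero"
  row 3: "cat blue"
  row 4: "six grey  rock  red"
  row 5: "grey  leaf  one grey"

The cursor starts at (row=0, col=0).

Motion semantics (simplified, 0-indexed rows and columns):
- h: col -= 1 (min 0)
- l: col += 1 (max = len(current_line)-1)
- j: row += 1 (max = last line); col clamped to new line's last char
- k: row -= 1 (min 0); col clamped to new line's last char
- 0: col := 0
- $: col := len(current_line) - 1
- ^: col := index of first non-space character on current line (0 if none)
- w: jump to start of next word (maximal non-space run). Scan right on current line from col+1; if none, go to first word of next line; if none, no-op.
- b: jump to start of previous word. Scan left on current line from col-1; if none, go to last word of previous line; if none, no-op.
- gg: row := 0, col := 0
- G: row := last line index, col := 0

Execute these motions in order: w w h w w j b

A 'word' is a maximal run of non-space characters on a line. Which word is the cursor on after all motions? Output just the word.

Answer: tree

Derivation:
After 1 (w): row=0 col=5 char='g'
After 2 (w): row=0 col=11 char='r'
After 3 (h): row=0 col=10 char='_'
After 4 (w): row=0 col=11 char='r'
After 5 (w): row=0 col=16 char='g'
After 6 (j): row=1 col=7 char='e'
After 7 (b): row=1 col=4 char='t'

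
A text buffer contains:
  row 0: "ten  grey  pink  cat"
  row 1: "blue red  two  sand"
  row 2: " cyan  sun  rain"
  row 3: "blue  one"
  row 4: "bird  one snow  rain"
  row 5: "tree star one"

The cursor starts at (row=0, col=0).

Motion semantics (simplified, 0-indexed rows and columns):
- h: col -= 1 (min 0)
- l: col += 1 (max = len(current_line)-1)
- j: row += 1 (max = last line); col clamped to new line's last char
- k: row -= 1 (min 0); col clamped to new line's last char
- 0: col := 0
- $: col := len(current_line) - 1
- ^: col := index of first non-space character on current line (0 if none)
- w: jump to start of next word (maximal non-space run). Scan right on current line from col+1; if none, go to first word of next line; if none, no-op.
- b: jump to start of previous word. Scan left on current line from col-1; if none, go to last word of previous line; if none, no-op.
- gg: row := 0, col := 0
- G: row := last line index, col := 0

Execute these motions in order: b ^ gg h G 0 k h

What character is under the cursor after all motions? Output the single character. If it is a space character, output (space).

After 1 (b): row=0 col=0 char='t'
After 2 (^): row=0 col=0 char='t'
After 3 (gg): row=0 col=0 char='t'
After 4 (h): row=0 col=0 char='t'
After 5 (G): row=5 col=0 char='t'
After 6 (0): row=5 col=0 char='t'
After 7 (k): row=4 col=0 char='b'
After 8 (h): row=4 col=0 char='b'

Answer: b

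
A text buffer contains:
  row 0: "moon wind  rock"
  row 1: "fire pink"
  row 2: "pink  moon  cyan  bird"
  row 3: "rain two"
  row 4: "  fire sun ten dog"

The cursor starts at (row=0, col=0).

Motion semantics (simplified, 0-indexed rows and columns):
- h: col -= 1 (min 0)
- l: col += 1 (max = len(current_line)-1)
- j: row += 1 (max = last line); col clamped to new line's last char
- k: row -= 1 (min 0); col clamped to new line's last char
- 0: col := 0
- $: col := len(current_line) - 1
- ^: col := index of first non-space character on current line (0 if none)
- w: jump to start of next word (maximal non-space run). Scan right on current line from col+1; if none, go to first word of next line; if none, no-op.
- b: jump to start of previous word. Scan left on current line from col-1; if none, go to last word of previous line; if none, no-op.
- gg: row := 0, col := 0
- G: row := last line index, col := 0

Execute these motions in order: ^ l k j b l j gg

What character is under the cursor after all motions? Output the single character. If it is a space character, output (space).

After 1 (^): row=0 col=0 char='m'
After 2 (l): row=0 col=1 char='o'
After 3 (k): row=0 col=1 char='o'
After 4 (j): row=1 col=1 char='i'
After 5 (b): row=1 col=0 char='f'
After 6 (l): row=1 col=1 char='i'
After 7 (j): row=2 col=1 char='i'
After 8 (gg): row=0 col=0 char='m'

Answer: m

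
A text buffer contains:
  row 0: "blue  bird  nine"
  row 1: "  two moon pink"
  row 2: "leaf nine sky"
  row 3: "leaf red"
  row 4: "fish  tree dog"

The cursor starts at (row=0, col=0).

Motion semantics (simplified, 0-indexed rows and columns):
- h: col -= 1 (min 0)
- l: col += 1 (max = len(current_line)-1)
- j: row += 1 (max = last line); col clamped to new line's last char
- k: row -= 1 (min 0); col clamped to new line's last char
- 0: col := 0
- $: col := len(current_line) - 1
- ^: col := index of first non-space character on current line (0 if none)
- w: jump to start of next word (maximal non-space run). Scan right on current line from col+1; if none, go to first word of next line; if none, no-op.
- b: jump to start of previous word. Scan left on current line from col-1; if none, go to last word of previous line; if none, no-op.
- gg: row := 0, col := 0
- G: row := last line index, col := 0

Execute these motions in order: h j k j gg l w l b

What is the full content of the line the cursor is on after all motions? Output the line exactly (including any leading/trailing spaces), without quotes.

After 1 (h): row=0 col=0 char='b'
After 2 (j): row=1 col=0 char='_'
After 3 (k): row=0 col=0 char='b'
After 4 (j): row=1 col=0 char='_'
After 5 (gg): row=0 col=0 char='b'
After 6 (l): row=0 col=1 char='l'
After 7 (w): row=0 col=6 char='b'
After 8 (l): row=0 col=7 char='i'
After 9 (b): row=0 col=6 char='b'

Answer: blue  bird  nine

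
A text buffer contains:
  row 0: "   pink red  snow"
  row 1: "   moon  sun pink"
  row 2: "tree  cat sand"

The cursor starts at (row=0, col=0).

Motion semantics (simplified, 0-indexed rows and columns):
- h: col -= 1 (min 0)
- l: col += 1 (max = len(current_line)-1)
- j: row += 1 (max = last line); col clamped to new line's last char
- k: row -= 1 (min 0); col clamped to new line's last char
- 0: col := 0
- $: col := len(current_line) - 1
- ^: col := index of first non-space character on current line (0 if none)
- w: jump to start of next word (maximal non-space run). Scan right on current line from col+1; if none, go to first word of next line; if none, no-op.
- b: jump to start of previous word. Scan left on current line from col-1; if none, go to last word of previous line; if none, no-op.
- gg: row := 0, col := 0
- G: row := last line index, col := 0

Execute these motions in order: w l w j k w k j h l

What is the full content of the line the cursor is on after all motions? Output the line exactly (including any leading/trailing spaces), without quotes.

After 1 (w): row=0 col=3 char='p'
After 2 (l): row=0 col=4 char='i'
After 3 (w): row=0 col=8 char='r'
After 4 (j): row=1 col=8 char='_'
After 5 (k): row=0 col=8 char='r'
After 6 (w): row=0 col=13 char='s'
After 7 (k): row=0 col=13 char='s'
After 8 (j): row=1 col=13 char='p'
After 9 (h): row=1 col=12 char='_'
After 10 (l): row=1 col=13 char='p'

Answer:    moon  sun pink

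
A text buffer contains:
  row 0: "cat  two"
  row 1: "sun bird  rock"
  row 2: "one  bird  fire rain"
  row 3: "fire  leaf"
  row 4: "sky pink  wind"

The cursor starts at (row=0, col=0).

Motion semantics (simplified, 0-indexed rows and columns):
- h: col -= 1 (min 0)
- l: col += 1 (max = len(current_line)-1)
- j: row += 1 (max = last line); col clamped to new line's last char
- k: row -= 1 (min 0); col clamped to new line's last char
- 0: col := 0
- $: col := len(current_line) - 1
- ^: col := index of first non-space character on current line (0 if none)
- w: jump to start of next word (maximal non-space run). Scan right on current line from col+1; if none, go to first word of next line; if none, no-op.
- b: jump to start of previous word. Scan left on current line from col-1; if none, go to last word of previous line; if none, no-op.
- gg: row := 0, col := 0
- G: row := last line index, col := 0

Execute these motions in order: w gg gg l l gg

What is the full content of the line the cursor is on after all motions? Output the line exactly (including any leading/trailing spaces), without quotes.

After 1 (w): row=0 col=5 char='t'
After 2 (gg): row=0 col=0 char='c'
After 3 (gg): row=0 col=0 char='c'
After 4 (l): row=0 col=1 char='a'
After 5 (l): row=0 col=2 char='t'
After 6 (gg): row=0 col=0 char='c'

Answer: cat  two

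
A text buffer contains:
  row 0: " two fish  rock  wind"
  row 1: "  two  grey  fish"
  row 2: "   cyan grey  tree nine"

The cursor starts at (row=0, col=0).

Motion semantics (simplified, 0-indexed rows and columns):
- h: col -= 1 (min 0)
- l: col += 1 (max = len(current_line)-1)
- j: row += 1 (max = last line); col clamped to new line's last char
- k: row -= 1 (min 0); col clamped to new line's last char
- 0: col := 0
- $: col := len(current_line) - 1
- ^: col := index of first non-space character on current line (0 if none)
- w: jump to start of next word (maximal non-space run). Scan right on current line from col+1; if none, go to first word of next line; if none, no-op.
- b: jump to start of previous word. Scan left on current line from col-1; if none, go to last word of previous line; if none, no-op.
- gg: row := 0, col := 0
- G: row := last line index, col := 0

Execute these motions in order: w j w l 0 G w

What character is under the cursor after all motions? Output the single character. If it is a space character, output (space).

Answer: c

Derivation:
After 1 (w): row=0 col=1 char='t'
After 2 (j): row=1 col=1 char='_'
After 3 (w): row=1 col=2 char='t'
After 4 (l): row=1 col=3 char='w'
After 5 (0): row=1 col=0 char='_'
After 6 (G): row=2 col=0 char='_'
After 7 (w): row=2 col=3 char='c'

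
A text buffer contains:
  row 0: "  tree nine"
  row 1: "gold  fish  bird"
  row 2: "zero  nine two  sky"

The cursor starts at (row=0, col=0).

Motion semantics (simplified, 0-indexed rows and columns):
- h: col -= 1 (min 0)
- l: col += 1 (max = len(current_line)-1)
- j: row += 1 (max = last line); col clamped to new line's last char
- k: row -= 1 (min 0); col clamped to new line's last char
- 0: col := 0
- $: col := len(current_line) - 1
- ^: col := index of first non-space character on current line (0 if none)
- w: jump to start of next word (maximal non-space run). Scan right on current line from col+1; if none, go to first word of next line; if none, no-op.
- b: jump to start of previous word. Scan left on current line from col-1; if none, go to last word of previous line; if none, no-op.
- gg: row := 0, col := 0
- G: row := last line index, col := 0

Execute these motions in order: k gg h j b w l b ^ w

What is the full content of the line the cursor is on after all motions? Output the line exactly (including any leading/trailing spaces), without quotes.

Answer: gold  fish  bird

Derivation:
After 1 (k): row=0 col=0 char='_'
After 2 (gg): row=0 col=0 char='_'
After 3 (h): row=0 col=0 char='_'
After 4 (j): row=1 col=0 char='g'
After 5 (b): row=0 col=7 char='n'
After 6 (w): row=1 col=0 char='g'
After 7 (l): row=1 col=1 char='o'
After 8 (b): row=1 col=0 char='g'
After 9 (^): row=1 col=0 char='g'
After 10 (w): row=1 col=6 char='f'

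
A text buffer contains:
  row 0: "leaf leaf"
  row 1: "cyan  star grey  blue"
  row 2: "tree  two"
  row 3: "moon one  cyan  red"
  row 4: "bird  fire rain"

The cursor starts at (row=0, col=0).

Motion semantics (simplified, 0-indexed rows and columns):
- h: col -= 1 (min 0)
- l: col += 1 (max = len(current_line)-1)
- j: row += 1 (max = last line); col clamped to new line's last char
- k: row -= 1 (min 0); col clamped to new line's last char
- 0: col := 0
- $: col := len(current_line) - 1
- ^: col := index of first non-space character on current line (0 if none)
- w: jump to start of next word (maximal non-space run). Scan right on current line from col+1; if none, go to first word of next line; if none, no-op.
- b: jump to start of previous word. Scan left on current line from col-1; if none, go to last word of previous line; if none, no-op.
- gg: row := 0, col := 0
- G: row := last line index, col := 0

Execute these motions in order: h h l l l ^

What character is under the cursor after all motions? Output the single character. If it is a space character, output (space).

After 1 (h): row=0 col=0 char='l'
After 2 (h): row=0 col=0 char='l'
After 3 (l): row=0 col=1 char='e'
After 4 (l): row=0 col=2 char='a'
After 5 (l): row=0 col=3 char='f'
After 6 (^): row=0 col=0 char='l'

Answer: l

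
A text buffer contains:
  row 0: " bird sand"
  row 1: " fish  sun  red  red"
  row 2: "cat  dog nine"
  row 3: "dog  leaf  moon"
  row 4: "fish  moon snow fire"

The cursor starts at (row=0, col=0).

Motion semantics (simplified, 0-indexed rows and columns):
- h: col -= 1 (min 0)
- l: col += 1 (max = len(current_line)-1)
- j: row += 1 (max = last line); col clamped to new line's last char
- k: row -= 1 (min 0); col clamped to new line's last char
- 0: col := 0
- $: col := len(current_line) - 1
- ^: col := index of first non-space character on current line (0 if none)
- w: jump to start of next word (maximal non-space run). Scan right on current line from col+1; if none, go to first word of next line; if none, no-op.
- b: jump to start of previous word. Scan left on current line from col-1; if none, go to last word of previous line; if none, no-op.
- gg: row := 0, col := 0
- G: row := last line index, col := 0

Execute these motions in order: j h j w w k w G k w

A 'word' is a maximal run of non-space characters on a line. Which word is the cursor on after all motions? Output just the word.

After 1 (j): row=1 col=0 char='_'
After 2 (h): row=1 col=0 char='_'
After 3 (j): row=2 col=0 char='c'
After 4 (w): row=2 col=5 char='d'
After 5 (w): row=2 col=9 char='n'
After 6 (k): row=1 col=9 char='n'
After 7 (w): row=1 col=12 char='r'
After 8 (G): row=4 col=0 char='f'
After 9 (k): row=3 col=0 char='d'
After 10 (w): row=3 col=5 char='l'

Answer: leaf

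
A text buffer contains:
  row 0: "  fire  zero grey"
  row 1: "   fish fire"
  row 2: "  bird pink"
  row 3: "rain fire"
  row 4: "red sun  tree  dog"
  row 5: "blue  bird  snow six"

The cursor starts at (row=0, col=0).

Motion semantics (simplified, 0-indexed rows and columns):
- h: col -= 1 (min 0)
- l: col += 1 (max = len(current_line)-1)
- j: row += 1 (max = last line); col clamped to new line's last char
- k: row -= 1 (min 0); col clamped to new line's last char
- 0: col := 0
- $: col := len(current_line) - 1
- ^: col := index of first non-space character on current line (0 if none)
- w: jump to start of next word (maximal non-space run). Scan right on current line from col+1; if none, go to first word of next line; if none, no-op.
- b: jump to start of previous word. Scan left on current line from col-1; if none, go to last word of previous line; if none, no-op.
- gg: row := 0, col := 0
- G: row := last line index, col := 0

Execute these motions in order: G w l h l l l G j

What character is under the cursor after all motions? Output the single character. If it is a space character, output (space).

Answer: b

Derivation:
After 1 (G): row=5 col=0 char='b'
After 2 (w): row=5 col=6 char='b'
After 3 (l): row=5 col=7 char='i'
After 4 (h): row=5 col=6 char='b'
After 5 (l): row=5 col=7 char='i'
After 6 (l): row=5 col=8 char='r'
After 7 (l): row=5 col=9 char='d'
After 8 (G): row=5 col=0 char='b'
After 9 (j): row=5 col=0 char='b'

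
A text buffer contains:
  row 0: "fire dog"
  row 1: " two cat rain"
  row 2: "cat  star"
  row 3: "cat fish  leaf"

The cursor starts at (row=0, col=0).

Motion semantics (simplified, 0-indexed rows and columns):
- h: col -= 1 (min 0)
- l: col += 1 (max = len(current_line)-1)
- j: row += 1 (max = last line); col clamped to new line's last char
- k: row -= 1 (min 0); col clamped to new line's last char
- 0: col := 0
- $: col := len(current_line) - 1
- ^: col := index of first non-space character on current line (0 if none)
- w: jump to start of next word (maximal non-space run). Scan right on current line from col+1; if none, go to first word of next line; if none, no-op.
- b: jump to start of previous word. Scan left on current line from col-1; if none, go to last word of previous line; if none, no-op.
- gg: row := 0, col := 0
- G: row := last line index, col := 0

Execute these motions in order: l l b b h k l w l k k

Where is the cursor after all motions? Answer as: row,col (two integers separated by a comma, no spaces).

Answer: 0,6

Derivation:
After 1 (l): row=0 col=1 char='i'
After 2 (l): row=0 col=2 char='r'
After 3 (b): row=0 col=0 char='f'
After 4 (b): row=0 col=0 char='f'
After 5 (h): row=0 col=0 char='f'
After 6 (k): row=0 col=0 char='f'
After 7 (l): row=0 col=1 char='i'
After 8 (w): row=0 col=5 char='d'
After 9 (l): row=0 col=6 char='o'
After 10 (k): row=0 col=6 char='o'
After 11 (k): row=0 col=6 char='o'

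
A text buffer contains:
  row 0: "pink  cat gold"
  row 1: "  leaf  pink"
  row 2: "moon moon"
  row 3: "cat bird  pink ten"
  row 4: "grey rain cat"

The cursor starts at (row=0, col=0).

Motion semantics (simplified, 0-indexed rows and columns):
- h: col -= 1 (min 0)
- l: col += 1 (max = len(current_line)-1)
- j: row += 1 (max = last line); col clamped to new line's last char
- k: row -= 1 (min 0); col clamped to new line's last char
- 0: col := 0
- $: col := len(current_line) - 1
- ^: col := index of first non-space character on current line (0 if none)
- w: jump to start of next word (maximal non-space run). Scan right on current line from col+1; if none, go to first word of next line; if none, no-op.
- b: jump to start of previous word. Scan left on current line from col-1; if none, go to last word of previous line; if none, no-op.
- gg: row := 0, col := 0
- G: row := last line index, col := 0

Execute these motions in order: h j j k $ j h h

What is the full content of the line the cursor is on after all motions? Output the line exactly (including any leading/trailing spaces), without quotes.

Answer: moon moon

Derivation:
After 1 (h): row=0 col=0 char='p'
After 2 (j): row=1 col=0 char='_'
After 3 (j): row=2 col=0 char='m'
After 4 (k): row=1 col=0 char='_'
After 5 ($): row=1 col=11 char='k'
After 6 (j): row=2 col=8 char='n'
After 7 (h): row=2 col=7 char='o'
After 8 (h): row=2 col=6 char='o'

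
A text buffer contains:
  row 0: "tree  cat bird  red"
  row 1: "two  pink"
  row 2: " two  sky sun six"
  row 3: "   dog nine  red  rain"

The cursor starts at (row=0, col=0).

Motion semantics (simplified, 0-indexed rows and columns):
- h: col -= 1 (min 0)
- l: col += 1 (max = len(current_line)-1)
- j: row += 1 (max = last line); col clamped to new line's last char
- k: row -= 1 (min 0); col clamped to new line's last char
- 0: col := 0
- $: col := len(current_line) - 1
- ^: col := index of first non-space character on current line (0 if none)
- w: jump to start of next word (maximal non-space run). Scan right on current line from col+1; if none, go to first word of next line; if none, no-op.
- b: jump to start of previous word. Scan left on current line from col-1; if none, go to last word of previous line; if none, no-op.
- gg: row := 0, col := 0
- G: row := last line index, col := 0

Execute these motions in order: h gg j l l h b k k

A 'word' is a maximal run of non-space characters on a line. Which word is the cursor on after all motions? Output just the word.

After 1 (h): row=0 col=0 char='t'
After 2 (gg): row=0 col=0 char='t'
After 3 (j): row=1 col=0 char='t'
After 4 (l): row=1 col=1 char='w'
After 5 (l): row=1 col=2 char='o'
After 6 (h): row=1 col=1 char='w'
After 7 (b): row=1 col=0 char='t'
After 8 (k): row=0 col=0 char='t'
After 9 (k): row=0 col=0 char='t'

Answer: tree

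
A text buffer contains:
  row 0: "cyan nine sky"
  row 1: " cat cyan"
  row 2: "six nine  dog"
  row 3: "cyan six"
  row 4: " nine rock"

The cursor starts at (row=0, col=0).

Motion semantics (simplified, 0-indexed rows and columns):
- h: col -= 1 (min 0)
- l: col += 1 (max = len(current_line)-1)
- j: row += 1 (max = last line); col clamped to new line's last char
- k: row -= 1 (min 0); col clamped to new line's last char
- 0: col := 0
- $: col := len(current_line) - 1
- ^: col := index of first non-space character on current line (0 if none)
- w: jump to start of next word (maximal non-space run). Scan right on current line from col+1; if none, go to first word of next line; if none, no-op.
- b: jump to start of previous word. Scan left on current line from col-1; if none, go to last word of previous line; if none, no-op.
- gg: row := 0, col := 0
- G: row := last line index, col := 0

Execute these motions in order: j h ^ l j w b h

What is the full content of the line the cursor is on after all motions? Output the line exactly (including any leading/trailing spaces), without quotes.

After 1 (j): row=1 col=0 char='_'
After 2 (h): row=1 col=0 char='_'
After 3 (^): row=1 col=1 char='c'
After 4 (l): row=1 col=2 char='a'
After 5 (j): row=2 col=2 char='x'
After 6 (w): row=2 col=4 char='n'
After 7 (b): row=2 col=0 char='s'
After 8 (h): row=2 col=0 char='s'

Answer: six nine  dog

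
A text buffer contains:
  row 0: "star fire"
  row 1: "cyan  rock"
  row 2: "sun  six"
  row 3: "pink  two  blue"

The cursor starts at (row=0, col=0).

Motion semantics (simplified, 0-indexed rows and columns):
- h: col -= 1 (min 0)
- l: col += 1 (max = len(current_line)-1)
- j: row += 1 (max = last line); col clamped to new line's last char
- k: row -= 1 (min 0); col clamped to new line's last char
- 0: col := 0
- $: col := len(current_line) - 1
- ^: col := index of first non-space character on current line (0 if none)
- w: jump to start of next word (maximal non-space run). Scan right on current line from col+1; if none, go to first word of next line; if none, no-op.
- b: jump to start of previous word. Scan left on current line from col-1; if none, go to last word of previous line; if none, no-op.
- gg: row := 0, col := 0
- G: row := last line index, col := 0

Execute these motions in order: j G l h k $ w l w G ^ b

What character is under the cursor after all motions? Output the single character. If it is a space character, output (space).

After 1 (j): row=1 col=0 char='c'
After 2 (G): row=3 col=0 char='p'
After 3 (l): row=3 col=1 char='i'
After 4 (h): row=3 col=0 char='p'
After 5 (k): row=2 col=0 char='s'
After 6 ($): row=2 col=7 char='x'
After 7 (w): row=3 col=0 char='p'
After 8 (l): row=3 col=1 char='i'
After 9 (w): row=3 col=6 char='t'
After 10 (G): row=3 col=0 char='p'
After 11 (^): row=3 col=0 char='p'
After 12 (b): row=2 col=5 char='s'

Answer: s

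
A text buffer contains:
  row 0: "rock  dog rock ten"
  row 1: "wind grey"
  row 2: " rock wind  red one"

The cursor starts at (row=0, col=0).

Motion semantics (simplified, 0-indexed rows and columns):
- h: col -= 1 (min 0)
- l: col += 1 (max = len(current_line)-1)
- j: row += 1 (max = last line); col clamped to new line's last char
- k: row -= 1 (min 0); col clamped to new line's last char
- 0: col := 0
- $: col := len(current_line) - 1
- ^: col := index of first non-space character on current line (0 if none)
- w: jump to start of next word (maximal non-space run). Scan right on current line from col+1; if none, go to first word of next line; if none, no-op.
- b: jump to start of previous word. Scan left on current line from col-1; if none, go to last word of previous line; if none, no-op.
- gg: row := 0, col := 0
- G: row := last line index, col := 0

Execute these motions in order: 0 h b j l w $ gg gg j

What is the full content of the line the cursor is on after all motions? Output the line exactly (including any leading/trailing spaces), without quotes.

Answer: wind grey

Derivation:
After 1 (0): row=0 col=0 char='r'
After 2 (h): row=0 col=0 char='r'
After 3 (b): row=0 col=0 char='r'
After 4 (j): row=1 col=0 char='w'
After 5 (l): row=1 col=1 char='i'
After 6 (w): row=1 col=5 char='g'
After 7 ($): row=1 col=8 char='y'
After 8 (gg): row=0 col=0 char='r'
After 9 (gg): row=0 col=0 char='r'
After 10 (j): row=1 col=0 char='w'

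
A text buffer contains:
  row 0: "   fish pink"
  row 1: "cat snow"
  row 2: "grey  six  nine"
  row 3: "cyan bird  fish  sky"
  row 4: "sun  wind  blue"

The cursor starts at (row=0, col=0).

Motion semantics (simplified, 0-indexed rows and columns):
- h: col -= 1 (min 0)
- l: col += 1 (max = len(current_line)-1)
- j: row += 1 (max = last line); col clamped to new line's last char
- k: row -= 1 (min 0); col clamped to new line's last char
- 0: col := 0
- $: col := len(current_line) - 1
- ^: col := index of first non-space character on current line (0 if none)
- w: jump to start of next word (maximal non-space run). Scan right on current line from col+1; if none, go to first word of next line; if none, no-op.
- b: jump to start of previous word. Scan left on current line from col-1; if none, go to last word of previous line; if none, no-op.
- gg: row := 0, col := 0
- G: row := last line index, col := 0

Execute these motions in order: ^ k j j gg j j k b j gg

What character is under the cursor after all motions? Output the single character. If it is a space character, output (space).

After 1 (^): row=0 col=3 char='f'
After 2 (k): row=0 col=3 char='f'
After 3 (j): row=1 col=3 char='_'
After 4 (j): row=2 col=3 char='y'
After 5 (gg): row=0 col=0 char='_'
After 6 (j): row=1 col=0 char='c'
After 7 (j): row=2 col=0 char='g'
After 8 (k): row=1 col=0 char='c'
After 9 (b): row=0 col=8 char='p'
After 10 (j): row=1 col=7 char='w'
After 11 (gg): row=0 col=0 char='_'

Answer: (space)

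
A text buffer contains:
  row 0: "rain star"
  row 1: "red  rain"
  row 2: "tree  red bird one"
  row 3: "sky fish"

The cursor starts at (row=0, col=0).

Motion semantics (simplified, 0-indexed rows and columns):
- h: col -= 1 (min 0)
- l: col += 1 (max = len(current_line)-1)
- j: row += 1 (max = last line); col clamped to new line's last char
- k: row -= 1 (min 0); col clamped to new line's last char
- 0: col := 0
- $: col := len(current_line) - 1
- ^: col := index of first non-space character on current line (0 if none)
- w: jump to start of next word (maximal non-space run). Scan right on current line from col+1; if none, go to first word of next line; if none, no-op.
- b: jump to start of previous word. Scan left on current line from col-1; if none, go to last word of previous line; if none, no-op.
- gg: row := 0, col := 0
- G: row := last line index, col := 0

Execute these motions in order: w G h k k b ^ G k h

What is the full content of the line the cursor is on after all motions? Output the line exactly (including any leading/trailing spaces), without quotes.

After 1 (w): row=0 col=5 char='s'
After 2 (G): row=3 col=0 char='s'
After 3 (h): row=3 col=0 char='s'
After 4 (k): row=2 col=0 char='t'
After 5 (k): row=1 col=0 char='r'
After 6 (b): row=0 col=5 char='s'
After 7 (^): row=0 col=0 char='r'
After 8 (G): row=3 col=0 char='s'
After 9 (k): row=2 col=0 char='t'
After 10 (h): row=2 col=0 char='t'

Answer: tree  red bird one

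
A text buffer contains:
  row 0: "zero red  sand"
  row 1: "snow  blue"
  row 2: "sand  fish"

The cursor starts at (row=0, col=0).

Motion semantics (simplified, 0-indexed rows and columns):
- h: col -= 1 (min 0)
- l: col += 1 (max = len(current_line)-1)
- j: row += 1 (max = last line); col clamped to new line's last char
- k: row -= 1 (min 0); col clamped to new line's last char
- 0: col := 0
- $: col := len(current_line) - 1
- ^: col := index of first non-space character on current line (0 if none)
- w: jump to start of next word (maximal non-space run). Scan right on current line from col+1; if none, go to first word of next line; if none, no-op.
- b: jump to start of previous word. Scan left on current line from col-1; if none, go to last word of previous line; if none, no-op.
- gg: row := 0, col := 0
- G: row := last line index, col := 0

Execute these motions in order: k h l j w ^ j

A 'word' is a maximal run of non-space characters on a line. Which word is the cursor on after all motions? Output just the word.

Answer: sand

Derivation:
After 1 (k): row=0 col=0 char='z'
After 2 (h): row=0 col=0 char='z'
After 3 (l): row=0 col=1 char='e'
After 4 (j): row=1 col=1 char='n'
After 5 (w): row=1 col=6 char='b'
After 6 (^): row=1 col=0 char='s'
After 7 (j): row=2 col=0 char='s'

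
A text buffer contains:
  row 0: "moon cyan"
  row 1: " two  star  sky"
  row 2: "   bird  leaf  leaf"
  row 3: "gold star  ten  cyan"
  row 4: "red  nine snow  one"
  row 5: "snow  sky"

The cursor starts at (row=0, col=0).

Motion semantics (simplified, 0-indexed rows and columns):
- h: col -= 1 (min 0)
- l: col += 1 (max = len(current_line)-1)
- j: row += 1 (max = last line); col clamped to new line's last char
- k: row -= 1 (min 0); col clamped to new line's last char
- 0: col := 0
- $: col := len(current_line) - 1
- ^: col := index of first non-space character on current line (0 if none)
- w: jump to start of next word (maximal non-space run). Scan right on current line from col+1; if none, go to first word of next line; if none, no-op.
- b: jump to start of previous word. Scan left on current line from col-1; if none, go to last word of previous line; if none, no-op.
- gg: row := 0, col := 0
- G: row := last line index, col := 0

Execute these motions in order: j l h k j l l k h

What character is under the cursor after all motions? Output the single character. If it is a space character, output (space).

Answer: o

Derivation:
After 1 (j): row=1 col=0 char='_'
After 2 (l): row=1 col=1 char='t'
After 3 (h): row=1 col=0 char='_'
After 4 (k): row=0 col=0 char='m'
After 5 (j): row=1 col=0 char='_'
After 6 (l): row=1 col=1 char='t'
After 7 (l): row=1 col=2 char='w'
After 8 (k): row=0 col=2 char='o'
After 9 (h): row=0 col=1 char='o'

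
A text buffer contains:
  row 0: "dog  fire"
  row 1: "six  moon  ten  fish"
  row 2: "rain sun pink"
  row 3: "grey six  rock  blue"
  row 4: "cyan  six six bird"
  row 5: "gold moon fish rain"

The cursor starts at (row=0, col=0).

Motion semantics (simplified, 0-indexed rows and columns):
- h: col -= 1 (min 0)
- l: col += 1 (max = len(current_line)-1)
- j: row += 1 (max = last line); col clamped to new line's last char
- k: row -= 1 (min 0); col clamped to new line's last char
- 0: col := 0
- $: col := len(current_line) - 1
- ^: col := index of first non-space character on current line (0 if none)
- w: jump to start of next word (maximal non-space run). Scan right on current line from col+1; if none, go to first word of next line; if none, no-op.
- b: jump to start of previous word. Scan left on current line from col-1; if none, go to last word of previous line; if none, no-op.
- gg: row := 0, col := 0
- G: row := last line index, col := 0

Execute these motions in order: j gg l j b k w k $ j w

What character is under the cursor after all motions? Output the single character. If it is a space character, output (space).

Answer: t

Derivation:
After 1 (j): row=1 col=0 char='s'
After 2 (gg): row=0 col=0 char='d'
After 3 (l): row=0 col=1 char='o'
After 4 (j): row=1 col=1 char='i'
After 5 (b): row=1 col=0 char='s'
After 6 (k): row=0 col=0 char='d'
After 7 (w): row=0 col=5 char='f'
After 8 (k): row=0 col=5 char='f'
After 9 ($): row=0 col=8 char='e'
After 10 (j): row=1 col=8 char='n'
After 11 (w): row=1 col=11 char='t'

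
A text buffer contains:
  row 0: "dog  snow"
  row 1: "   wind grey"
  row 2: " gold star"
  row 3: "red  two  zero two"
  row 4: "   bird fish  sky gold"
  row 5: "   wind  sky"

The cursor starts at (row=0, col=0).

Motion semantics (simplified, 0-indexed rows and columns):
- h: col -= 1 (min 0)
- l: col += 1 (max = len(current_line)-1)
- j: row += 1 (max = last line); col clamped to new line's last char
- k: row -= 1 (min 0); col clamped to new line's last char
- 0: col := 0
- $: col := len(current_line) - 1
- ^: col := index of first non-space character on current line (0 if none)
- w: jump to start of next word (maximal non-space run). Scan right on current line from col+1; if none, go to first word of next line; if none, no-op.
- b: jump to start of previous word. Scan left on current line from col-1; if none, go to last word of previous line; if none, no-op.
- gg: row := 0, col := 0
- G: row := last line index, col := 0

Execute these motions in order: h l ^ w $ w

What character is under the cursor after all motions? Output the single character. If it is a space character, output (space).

Answer: w

Derivation:
After 1 (h): row=0 col=0 char='d'
After 2 (l): row=0 col=1 char='o'
After 3 (^): row=0 col=0 char='d'
After 4 (w): row=0 col=5 char='s'
After 5 ($): row=0 col=8 char='w'
After 6 (w): row=1 col=3 char='w'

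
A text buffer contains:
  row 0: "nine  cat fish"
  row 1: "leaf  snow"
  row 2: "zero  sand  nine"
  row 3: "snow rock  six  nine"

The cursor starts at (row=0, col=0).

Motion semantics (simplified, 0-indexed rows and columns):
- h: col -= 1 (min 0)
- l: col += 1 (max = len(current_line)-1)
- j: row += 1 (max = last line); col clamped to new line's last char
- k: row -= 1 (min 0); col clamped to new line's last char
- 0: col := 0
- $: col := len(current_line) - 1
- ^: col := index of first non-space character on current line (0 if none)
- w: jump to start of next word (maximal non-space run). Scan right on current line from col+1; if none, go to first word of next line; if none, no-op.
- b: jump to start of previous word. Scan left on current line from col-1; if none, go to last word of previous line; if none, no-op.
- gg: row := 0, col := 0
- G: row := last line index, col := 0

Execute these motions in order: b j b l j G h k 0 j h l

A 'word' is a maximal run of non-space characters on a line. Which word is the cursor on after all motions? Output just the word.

After 1 (b): row=0 col=0 char='n'
After 2 (j): row=1 col=0 char='l'
After 3 (b): row=0 col=10 char='f'
After 4 (l): row=0 col=11 char='i'
After 5 (j): row=1 col=9 char='w'
After 6 (G): row=3 col=0 char='s'
After 7 (h): row=3 col=0 char='s'
After 8 (k): row=2 col=0 char='z'
After 9 (0): row=2 col=0 char='z'
After 10 (j): row=3 col=0 char='s'
After 11 (h): row=3 col=0 char='s'
After 12 (l): row=3 col=1 char='n'

Answer: snow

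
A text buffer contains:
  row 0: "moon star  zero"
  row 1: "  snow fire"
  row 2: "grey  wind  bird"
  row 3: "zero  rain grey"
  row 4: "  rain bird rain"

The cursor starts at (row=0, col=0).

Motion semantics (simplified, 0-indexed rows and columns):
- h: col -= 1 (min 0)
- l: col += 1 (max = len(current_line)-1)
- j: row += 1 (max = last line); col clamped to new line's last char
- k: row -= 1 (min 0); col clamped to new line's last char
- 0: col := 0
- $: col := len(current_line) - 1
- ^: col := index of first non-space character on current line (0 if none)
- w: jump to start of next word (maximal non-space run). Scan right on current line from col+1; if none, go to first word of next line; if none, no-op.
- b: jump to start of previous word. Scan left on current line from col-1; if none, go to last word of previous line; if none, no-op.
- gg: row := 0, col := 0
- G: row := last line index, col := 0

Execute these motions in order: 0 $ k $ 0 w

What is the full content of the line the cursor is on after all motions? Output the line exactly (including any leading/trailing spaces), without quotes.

After 1 (0): row=0 col=0 char='m'
After 2 ($): row=0 col=14 char='o'
After 3 (k): row=0 col=14 char='o'
After 4 ($): row=0 col=14 char='o'
After 5 (0): row=0 col=0 char='m'
After 6 (w): row=0 col=5 char='s'

Answer: moon star  zero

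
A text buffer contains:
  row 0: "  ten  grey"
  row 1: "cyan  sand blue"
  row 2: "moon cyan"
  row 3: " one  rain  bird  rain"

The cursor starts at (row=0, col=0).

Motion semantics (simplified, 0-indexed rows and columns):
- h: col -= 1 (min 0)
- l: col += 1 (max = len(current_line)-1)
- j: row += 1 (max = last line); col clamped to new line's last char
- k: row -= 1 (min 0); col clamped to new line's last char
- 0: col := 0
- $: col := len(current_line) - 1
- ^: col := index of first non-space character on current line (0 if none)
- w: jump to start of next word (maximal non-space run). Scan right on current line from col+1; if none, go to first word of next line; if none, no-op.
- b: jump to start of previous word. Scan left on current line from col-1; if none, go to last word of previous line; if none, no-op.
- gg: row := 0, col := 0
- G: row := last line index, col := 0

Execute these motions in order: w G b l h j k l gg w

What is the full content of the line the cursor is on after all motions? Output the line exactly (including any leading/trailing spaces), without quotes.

Answer:   ten  grey

Derivation:
After 1 (w): row=0 col=2 char='t'
After 2 (G): row=3 col=0 char='_'
After 3 (b): row=2 col=5 char='c'
After 4 (l): row=2 col=6 char='y'
After 5 (h): row=2 col=5 char='c'
After 6 (j): row=3 col=5 char='_'
After 7 (k): row=2 col=5 char='c'
After 8 (l): row=2 col=6 char='y'
After 9 (gg): row=0 col=0 char='_'
After 10 (w): row=0 col=2 char='t'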